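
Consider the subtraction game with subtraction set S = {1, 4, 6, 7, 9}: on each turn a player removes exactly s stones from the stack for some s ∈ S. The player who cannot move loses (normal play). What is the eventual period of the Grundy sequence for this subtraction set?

G(0) = 0
G(1) = mex{0} = 1
G(2) = mex{1} = 0
G(3) = mex{0} = 1
G(4) = mex{1,0} = 2
G(5) = mex{2,1} = 0
G(6) = mex{0,0,0} = 1
G(7) = mex{1,1,1,0} = 2
G(8) = mex{2,2,0,1} = 3
G(9) = mex{3,0,1,0,0} = 2
G(10) = mex{2,1,2,1,1} = 0
G(11) = mex{0,2,0,2,0} = 1
G(12) = mex{1,3,1,0,1} = 2
G(13) = mex{2,2,2,1,2} = 0
G(14) = mex{0,0,3,2,0} = 1
G(15) = mex{1,1,2,3,1} = 0
G(16) = mex{0,2,0,2,2} = 1
G(17) = mex{1,0,1,0,3} = 2
G(18) = mex{2,1,2,1,2} = 0
G(19) = mex{0,0,0,2,0} = 1
G(20) = mex{1,1,1,0,1} = 2
G(21) = mex{2,2,0,1,2} = 3
G(22) = mex{3,0,1,0,0} = 2
G(23) = mex{2,1,2,1,1} = 0
G(24) = mex{0,2,0,2,0} = 1
G(25) = mex{1,3,1,0,1} = 2
G(26) = mex{2,2,2,1,2} = 0
G(27) = mex{0,0,3,2,0} = 1
G(n+13) = G(n) holds for n = 0,…,8 (a full window of length max(S) = 9), so the sequence is purely periodic with period 13.

13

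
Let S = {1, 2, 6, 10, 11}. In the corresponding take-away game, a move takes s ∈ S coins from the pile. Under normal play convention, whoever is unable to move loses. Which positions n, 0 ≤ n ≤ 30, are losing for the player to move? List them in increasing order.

n :  0  1  2  3  4  5  6  7  8  9 10 11 12 13 14 15 16 17 18 19 20 21 22 23 24 25 26 27 28 29 30
G :  0  1  2  0  1  2  3  0  1  2  3  4  0  1  2  0  1  2  3  0  1  2  3  4  0  1  2  0  1  2  3
P-positions are exactly the n with G(n) = 0.

0, 3, 7, 12, 15, 19, 24, 27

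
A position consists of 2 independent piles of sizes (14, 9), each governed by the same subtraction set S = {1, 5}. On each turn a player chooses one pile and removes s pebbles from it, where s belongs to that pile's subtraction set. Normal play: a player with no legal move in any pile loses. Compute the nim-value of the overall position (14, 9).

All piles use S = {1, 5}:
G(0) = 0
G(1) = mex{0} = 1
G(2) = mex{1} = 0
G(3) = mex{0} = 1
G(4) = mex{1} = 0
G(5) = mex{0,0} = 1
G(6) = mex{1,1} = 0
G(7) = mex{0,0} = 1
G(8) = mex{1,1} = 0
G(9) = mex{0,0} = 1
G(10) = mex{1,1} = 0
G(11) = mex{0,0} = 1
G(12) = mex{1,1} = 0
G(13) = mex{0,0} = 1
G(14) = mex{1,1} = 0
Pile A: G(14) = 0.
Pile B: G(9) = 1.
Combined Grundy value = 0 ⊕ 1 = 1.

1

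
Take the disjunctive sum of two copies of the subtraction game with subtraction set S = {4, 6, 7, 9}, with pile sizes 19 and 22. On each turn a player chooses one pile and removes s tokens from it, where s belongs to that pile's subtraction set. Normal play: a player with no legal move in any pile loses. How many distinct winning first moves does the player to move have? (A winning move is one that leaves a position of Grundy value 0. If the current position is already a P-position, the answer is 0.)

2

All piles use S = {4, 6, 7, 9}:
G(0) = 0
G(1) = mex{} = 0
G(2) = mex{} = 0
G(3) = mex{} = 0
G(4) = mex{0} = 1
G(5) = mex{0} = 1
G(6) = mex{0,0} = 1
G(7) = mex{0,0,0} = 1
G(8) = mex{1,0,0} = 2
G(9) = mex{1,0,0,0} = 2
G(10) = mex{1,1,0,0} = 2
G(11) = mex{1,1,1,0} = 2
G(12) = mex{2,1,1,0} = 3
G(13) = mex{2,1,1,1} = 0
G(14) = mex{2,2,1,1} = 0
G(15) = mex{2,2,2,1} = 0
G(16) = mex{3,2,2,1} = 0
G(17) = mex{0,2,2,2} = 1
G(18) = mex{0,3,2,2} = 1
G(19) = mex{0,0,3,2} = 1
G(20) = mex{0,0,0,2} = 1
G(21) = mex{1,0,0,3} = 2
G(22) = mex{1,0,0,0} = 2
Pile A: G(19) = 1.
Pile B: G(22) = 2.
Combined Grundy value = 1 ⊕ 2 = 3.
A winning move leaves total XOR = 0, i.e. changes one component's Grundy value g to g ⊕ X where X is the current total.
Pile A: need g' = 1⊕3 = 2. Options: 19−4→G=0, 19−6→G=0, 19−7→G=3, 19−9→G=2. Hits: 1.
Pile B: need g' = 2⊕3 = 1. Options: 22−4→G=1, 22−6→G=0, 22−7→G=0, 22−9→G=0. Hits: 1.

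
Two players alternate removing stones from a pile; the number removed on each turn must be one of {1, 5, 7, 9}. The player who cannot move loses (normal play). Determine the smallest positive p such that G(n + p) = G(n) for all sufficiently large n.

2

G(0) = 0
G(1) = mex{0} = 1
G(2) = mex{1} = 0
G(3) = mex{0} = 1
G(4) = mex{1} = 0
G(5) = mex{0,0} = 1
G(6) = mex{1,1} = 0
G(7) = mex{0,0,0} = 1
G(8) = mex{1,1,1} = 0
G(9) = mex{0,0,0,0} = 1
G(10) = mex{1,1,1,1} = 0
G(11) = mex{0,0,0,0} = 1
G(12) = mex{1,1,1,1} = 0
G(13) = mex{0,0,0,0} = 1
G(14) = mex{1,1,1,1} = 0
G(n+2) = G(n) holds for n = 0,…,8 (a full window of length max(S) = 9), so the sequence is purely periodic with period 2.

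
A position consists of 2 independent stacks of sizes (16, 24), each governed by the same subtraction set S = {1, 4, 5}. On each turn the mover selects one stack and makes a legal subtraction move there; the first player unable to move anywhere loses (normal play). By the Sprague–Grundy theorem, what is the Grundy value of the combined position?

0

All stacks use S = {1, 4, 5}:
G(0) = 0
G(1) = mex{0} = 1
G(2) = mex{1} = 0
G(3) = mex{0} = 1
G(4) = mex{1,0} = 2
G(5) = mex{2,1,0} = 3
G(6) = mex{3,0,1} = 2
G(7) = mex{2,1,0} = 3
G(8) = mex{3,2,1} = 0
G(9) = mex{0,3,2} = 1
G(10) = mex{1,2,3} = 0
G(11) = mex{0,3,2} = 1
G(12) = mex{1,0,3} = 2
G(13) = mex{2,1,0} = 3
G(14) = mex{3,0,1} = 2
G(15) = mex{2,1,0} = 3
G(16) = mex{3,2,1} = 0
G(17) = mex{0,3,2} = 1
G(18) = mex{1,2,3} = 0
G(19) = mex{0,3,2} = 1
G(20) = mex{1,0,3} = 2
G(21) = mex{2,1,0} = 3
G(22) = mex{3,0,1} = 2
G(23) = mex{2,1,0} = 3
G(24) = mex{3,2,1} = 0
Stack A: G(16) = 0.
Stack B: G(24) = 0.
Combined Grundy value = 0 ⊕ 0 = 0.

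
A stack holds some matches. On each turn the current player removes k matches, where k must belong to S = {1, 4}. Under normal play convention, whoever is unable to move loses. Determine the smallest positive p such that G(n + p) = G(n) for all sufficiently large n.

5

G(0) = 0
G(1) = mex{0} = 1
G(2) = mex{1} = 0
G(3) = mex{0} = 1
G(4) = mex{1,0} = 2
G(5) = mex{2,1} = 0
G(6) = mex{0,0} = 1
G(7) = mex{1,1} = 0
G(8) = mex{0,2} = 1
G(9) = mex{1,0} = 2
G(10) = mex{2,1} = 0
G(11) = mex{0,0} = 1
G(12) = mex{1,1} = 0
G(13) = mex{0,2} = 1
G(14) = mex{1,0} = 2
G(n+5) = G(n) holds for n = 0,…,3 (a full window of length max(S) = 4), so the sequence is purely periodic with period 5.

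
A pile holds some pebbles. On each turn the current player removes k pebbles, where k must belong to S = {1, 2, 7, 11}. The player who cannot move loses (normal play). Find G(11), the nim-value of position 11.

G(0) = 0
G(1) = mex{0} = 1
G(2) = mex{1,0} = 2
G(3) = mex{2,1} = 0
G(4) = mex{0,2} = 1
G(5) = mex{1,0} = 2
G(6) = mex{2,1} = 0
G(7) = mex{0,2,0} = 1
G(8) = mex{1,0,1} = 2
G(9) = mex{2,1,2} = 0
G(10) = mex{0,2,0} = 1
G(11) = mex{1,0,1,0} = 2

2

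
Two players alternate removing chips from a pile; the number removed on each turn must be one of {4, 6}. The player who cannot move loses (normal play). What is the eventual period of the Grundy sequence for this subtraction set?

10

n :  0  1  2  3  4  5  6  7  8  9 10 11 12 13 14 15 16 17 18 19 20 21
G :  0  0  0  0  1  1  1  1  2  2  0  0  0  0  1  1  1  1  2  2  0  0
G(n+10) = G(n) holds for n = 0,…,5 (a full window of length max(S) = 6), so the sequence is purely periodic with period 10.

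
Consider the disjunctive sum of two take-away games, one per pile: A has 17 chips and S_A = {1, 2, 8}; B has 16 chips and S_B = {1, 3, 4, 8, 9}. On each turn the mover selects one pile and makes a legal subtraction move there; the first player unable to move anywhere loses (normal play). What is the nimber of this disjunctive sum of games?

0

Pile A, S = {1, 2, 8}:
G(0) = 0
G(1) = mex{0} = 1
G(2) = mex{1,0} = 2
G(3) = mex{2,1} = 0
G(4) = mex{0,2} = 1
G(5) = mex{1,0} = 2
G(6) = mex{2,1} = 0
G(7) = mex{0,2} = 1
G(8) = mex{1,0,0} = 2
G(9) = mex{2,1,1} = 0
G(10) = mex{0,2,2} = 1
G(11) = mex{1,0,0} = 2
G(12) = mex{2,1,1} = 0
G(13) = mex{0,2,2} = 1
G(14) = mex{1,0,0} = 2
G(15) = mex{2,1,1} = 0
G(16) = mex{0,2,2} = 1
G(17) = mex{1,0,0} = 2
G_A(17) = 2.
Pile B, S = {1, 3, 4, 8, 9}:
n :  0  1  2  3  4  5  6  7  8  9 10 11 12 13 14 15 16
G :  0  1  0  1  2  3  2  0  1  4  3  2  0  1  0  1  2
G_B(16) = 2.
Combined Grundy value = 2 ⊕ 2 = 0.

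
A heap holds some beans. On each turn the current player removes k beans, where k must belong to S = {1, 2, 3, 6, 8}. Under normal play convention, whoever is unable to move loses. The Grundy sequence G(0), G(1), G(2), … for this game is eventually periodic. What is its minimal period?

9

n :  0  1  2  3  4  5  6  7  8  9 10 11 12 13 14 15 16 17 18 19
G :  0  1  2  3  0  1  2  3  4  0  1  2  3  0  1  2  3  4  0  1
G(n+9) = G(n) holds for n = 0,…,7 (a full window of length max(S) = 8), so the sequence is purely periodic with period 9.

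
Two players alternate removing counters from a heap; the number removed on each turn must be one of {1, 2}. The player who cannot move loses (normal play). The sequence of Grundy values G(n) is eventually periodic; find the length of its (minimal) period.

G(0) = 0
G(1) = mex{0} = 1
G(2) = mex{1,0} = 2
G(3) = mex{2,1} = 0
G(4) = mex{0,2} = 1
G(5) = mex{1,0} = 2
G(6) = mex{2,1} = 0
G(7) = mex{0,2} = 1
G(8) = mex{1,0} = 2
G(9) = mex{2,1} = 0
G(10) = mex{0,2} = 1
G(11) = mex{1,0} = 2
G(12) = mex{2,1} = 0
G(13) = mex{0,2} = 1
G(14) = mex{1,0} = 2
G(n+3) = G(n) holds for n = 0,…,1 (a full window of length max(S) = 2), so the sequence is purely periodic with period 3.

3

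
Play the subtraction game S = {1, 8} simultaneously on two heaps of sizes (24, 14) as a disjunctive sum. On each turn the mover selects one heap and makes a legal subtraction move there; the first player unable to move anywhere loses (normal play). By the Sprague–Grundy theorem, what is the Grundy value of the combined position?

All heaps use S = {1, 8}:
G(0) = 0
G(1) = mex{0} = 1
G(2) = mex{1} = 0
G(3) = mex{0} = 1
G(4) = mex{1} = 0
G(5) = mex{0} = 1
G(6) = mex{1} = 0
G(7) = mex{0} = 1
G(8) = mex{1,0} = 2
G(9) = mex{2,1} = 0
G(10) = mex{0,0} = 1
G(11) = mex{1,1} = 0
G(12) = mex{0,0} = 1
G(13) = mex{1,1} = 0
G(14) = mex{0,0} = 1
G(15) = mex{1,1} = 0
G(16) = mex{0,2} = 1
G(17) = mex{1,0} = 2
G(18) = mex{2,1} = 0
G(19) = mex{0,0} = 1
G(20) = mex{1,1} = 0
G(21) = mex{0,0} = 1
G(22) = mex{1,1} = 0
G(23) = mex{0,0} = 1
G(24) = mex{1,1} = 0
Heap A: G(24) = 0.
Heap B: G(14) = 1.
Combined Grundy value = 0 ⊕ 1 = 1.

1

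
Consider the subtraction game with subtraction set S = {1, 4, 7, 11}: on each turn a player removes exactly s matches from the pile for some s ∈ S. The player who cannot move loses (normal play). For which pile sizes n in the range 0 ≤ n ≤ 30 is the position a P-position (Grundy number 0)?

G(0) = 0
G(1) = mex{0} = 1
G(2) = mex{1} = 0
G(3) = mex{0} = 1
G(4) = mex{1,0} = 2
G(5) = mex{2,1} = 0
G(6) = mex{0,0} = 1
G(7) = mex{1,1,0} = 2
G(8) = mex{2,2,1} = 0
G(9) = mex{0,0,0} = 1
G(10) = mex{1,1,1} = 0
G(11) = mex{0,2,2,0} = 1
G(12) = mex{1,0,0,1} = 2
G(13) = mex{2,1,1,0} = 3
G(14) = mex{3,0,2,1} = 4
G(15) = mex{4,1,0,2} = 3
G(16) = mex{3,2,1,0} = 4
G(17) = mex{4,3,0,1} = 2
G(18) = mex{2,4,1,2} = 0
G(19) = mex{0,3,2,0} = 1
G(20) = mex{1,4,3,1} = 0
G(21) = mex{0,2,4,0} = 1
G(22) = mex{1,0,3,1} = 2
G(23) = mex{2,1,4,2} = 0
G(24) = mex{0,0,2,3} = 1
G(25) = mex{1,1,0,4} = 2
G(26) = mex{2,2,1,3} = 0
G(27) = mex{0,0,0,4} = 1
G(28) = mex{1,1,1,2} = 0
G(29) = mex{0,2,2,0} = 1
G(30) = mex{1,0,0,1} = 2
P-positions are exactly the n with G(n) = 0.

0, 2, 5, 8, 10, 18, 20, 23, 26, 28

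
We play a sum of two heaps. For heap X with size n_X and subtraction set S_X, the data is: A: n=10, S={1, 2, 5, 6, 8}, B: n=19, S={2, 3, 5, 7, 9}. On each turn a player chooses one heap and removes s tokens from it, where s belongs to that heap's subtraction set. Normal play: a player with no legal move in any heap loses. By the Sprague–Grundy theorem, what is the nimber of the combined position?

Heap A, S = {1, 2, 5, 6, 8}:
G(0) = 0
G(1) = mex{0} = 1
G(2) = mex{1,0} = 2
G(3) = mex{2,1} = 0
G(4) = mex{0,2} = 1
G(5) = mex{1,0,0} = 2
G(6) = mex{2,1,1,0} = 3
G(7) = mex{3,2,2,1} = 0
G(8) = mex{0,3,0,2,0} = 1
G(9) = mex{1,0,1,0,1} = 2
G(10) = mex{2,1,2,1,2} = 0
G_A(10) = 0.
Heap B, S = {2, 3, 5, 7, 9}:
n :  0  1  2  3  4  5  6  7  8  9 10 11 12 13 14 15 16 17 18 19
G :  0  0  1  1  2  2  3  3  4  4  5  0  0  1  1  2  2  3  3  4
G_B(19) = 4.
Combined Grundy value = 0 ⊕ 4 = 4.

4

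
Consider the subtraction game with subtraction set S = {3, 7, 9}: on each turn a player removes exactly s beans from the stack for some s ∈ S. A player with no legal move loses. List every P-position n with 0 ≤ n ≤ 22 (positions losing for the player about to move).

n :  0  1  2  3  4  5  6  7  8  9 10 11 12 13 14 15 16 17 18 19 20 21 22
G :  0  0  0  1  1  1  0  2  2  1  3  3  0  2  0  1  0  1  0  1  0  1  0
P-positions are exactly the n with G(n) = 0.

0, 1, 2, 6, 12, 14, 16, 18, 20, 22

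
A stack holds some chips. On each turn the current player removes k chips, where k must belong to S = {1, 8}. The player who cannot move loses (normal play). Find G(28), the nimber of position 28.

1

n :  0  1  2  3  4  5  6  7  8  9 10 11 12 13 14 15 16 17 18 19 20 21 22 23 24 25 26 27 28
G :  0  1  0  1  0  1  0  1  2  0  1  0  1  0  1  0  1  2  0  1  0  1  0  1  0  1  2  0  1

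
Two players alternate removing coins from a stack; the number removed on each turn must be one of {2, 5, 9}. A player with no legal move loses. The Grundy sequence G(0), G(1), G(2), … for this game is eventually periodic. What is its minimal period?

G(0) = 0
G(1) = mex{} = 0
G(2) = mex{0} = 1
G(3) = mex{0} = 1
G(4) = mex{1} = 0
G(5) = mex{1,0} = 2
G(6) = mex{0,0} = 1
G(7) = mex{2,1} = 0
G(8) = mex{1,1} = 0
G(9) = mex{0,0,0} = 1
G(10) = mex{0,2,0} = 1
G(11) = mex{1,1,1} = 0
G(12) = mex{1,0,1} = 2
G(13) = mex{0,0,0} = 1
G(14) = mex{2,1,2} = 0
G(15) = mex{1,1,1} = 0
G(16) = mex{0,0,0} = 1
G(17) = mex{0,2,0} = 1
G(n+7) = G(n) holds for n = 0,…,8 (a full window of length max(S) = 9), so the sequence is purely periodic with period 7.

7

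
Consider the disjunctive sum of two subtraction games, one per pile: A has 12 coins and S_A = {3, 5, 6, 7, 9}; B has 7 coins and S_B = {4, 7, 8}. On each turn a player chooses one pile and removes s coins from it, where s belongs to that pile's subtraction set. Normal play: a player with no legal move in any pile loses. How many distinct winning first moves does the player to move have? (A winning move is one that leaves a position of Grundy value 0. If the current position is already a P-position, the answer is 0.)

Pile A, S = {3, 5, 6, 7, 9}:
n :  0  1  2  3  4  5  6  7  8  9 10 11 12
G :  0  0  0  1  1  1  2  2  2  3  3  3  0
G_A(12) = 0.
Pile B, S = {4, 7, 8}:
n : 0 1 2 3 4 5 6 7
G : 0 0 0 0 1 1 1 1
G_B(7) = 1.
Combined Grundy value = 0 ⊕ 1 = 1.
A winning move leaves total XOR = 0, i.e. changes one component's Grundy value g to g ⊕ X where X is the current total.
Pile A: need g' = 0⊕1 = 1. Options: 12−3→G=3, 12−5→G=2, 12−6→G=2, 12−7→G=1, 12−9→G=1. Hits: 2.
Pile B: need g' = 1⊕1 = 0. Options: 7−4→G=0, 7−7→G=0. Hits: 2.

4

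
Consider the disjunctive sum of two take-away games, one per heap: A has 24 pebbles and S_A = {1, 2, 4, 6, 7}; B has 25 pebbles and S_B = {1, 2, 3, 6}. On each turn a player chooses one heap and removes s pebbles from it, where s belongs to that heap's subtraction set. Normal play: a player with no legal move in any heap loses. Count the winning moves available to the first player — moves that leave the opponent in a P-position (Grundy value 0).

3

Heap A, S = {1, 2, 4, 6, 7}:
G(0) = 0
G(1) = mex{0} = 1
G(2) = mex{1,0} = 2
G(3) = mex{2,1} = 0
G(4) = mex{0,2,0} = 1
G(5) = mex{1,0,1} = 2
G(6) = mex{2,1,2,0} = 3
G(7) = mex{3,2,0,1,0} = 4
G(8) = mex{4,3,1,2,1} = 0
G(9) = mex{0,4,2,0,2} = 1
G(10) = mex{1,0,3,1,0} = 2
G(11) = mex{2,1,4,2,1} = 0
G(12) = mex{0,2,0,3,2} = 1
G(13) = mex{1,0,1,4,3} = 2
G(14) = mex{2,1,2,0,4} = 3
G(15) = mex{3,2,0,1,0} = 4
G(16) = mex{4,3,1,2,1} = 0
G(17) = mex{0,4,2,0,2} = 1
G(18) = mex{1,0,3,1,0} = 2
G(19) = mex{2,1,4,2,1} = 0
G(20) = mex{0,2,0,3,2} = 1
G(21) = mex{1,0,1,4,3} = 2
G(22) = mex{2,1,2,0,4} = 3
G(23) = mex{3,2,0,1,0} = 4
G(24) = mex{4,3,1,2,1} = 0
G_A(24) = 0.
Heap B, S = {1, 2, 3, 6}:
n :  0  1  2  3  4  5  6  7  8  9 10 11 12 13 14 15 16 17 18 19 20 21 22 23 24 25
G :  0  1  2  3  0  1  2  3  0  1  2  3  0  1  2  3  0  1  2  3  0  1  2  3  0  1
G_B(25) = 1.
Combined Grundy value = 0 ⊕ 1 = 1.
A winning move leaves total XOR = 0, i.e. changes one component's Grundy value g to g ⊕ X where X is the current total.
Heap A: need g' = 0⊕1 = 1. Options: 24−1→G=4, 24−2→G=3, 24−4→G=1, 24−6→G=2, 24−7→G=1. Hits: 2.
Heap B: need g' = 1⊕1 = 0. Options: 25−1→G=0, 25−2→G=3, 25−3→G=2, 25−6→G=3. Hits: 1.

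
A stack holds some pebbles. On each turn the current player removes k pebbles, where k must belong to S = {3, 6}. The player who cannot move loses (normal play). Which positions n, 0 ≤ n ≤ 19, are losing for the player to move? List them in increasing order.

n :  0  1  2  3  4  5  6  7  8  9 10 11 12 13 14 15 16 17 18 19
G :  0  0  0  1  1  1  2  2  2  0  0  0  1  1  1  2  2  2  0  0
P-positions are exactly the n with G(n) = 0.

0, 1, 2, 9, 10, 11, 18, 19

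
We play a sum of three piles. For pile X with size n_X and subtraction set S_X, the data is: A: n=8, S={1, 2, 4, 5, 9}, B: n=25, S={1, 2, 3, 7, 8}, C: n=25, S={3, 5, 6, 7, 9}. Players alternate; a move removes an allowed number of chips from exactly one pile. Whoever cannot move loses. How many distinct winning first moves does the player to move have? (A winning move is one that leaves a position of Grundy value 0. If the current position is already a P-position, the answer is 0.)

Pile A, S = {1, 2, 4, 5, 9}:
G(0) = 0
G(1) = mex{0} = 1
G(2) = mex{1,0} = 2
G(3) = mex{2,1} = 0
G(4) = mex{0,2,0} = 1
G(5) = mex{1,0,1,0} = 2
G(6) = mex{2,1,2,1} = 0
G(7) = mex{0,2,0,2} = 1
G(8) = mex{1,0,1,0} = 2
G_A(8) = 2.
Pile B, S = {1, 2, 3, 7, 8}:
G(0) = 0
G(1) = mex{0} = 1
G(2) = mex{1,0} = 2
G(3) = mex{2,1,0} = 3
G(4) = mex{3,2,1} = 0
G(5) = mex{0,3,2} = 1
G(6) = mex{1,0,3} = 2
G(7) = mex{2,1,0,0} = 3
G(8) = mex{3,2,1,1,0} = 4
G(9) = mex{4,3,2,2,1} = 0
G(10) = mex{0,4,3,3,2} = 1
G(11) = mex{1,0,4,0,3} = 2
G(12) = mex{2,1,0,1,0} = 3
G(13) = mex{3,2,1,2,1} = 0
G(14) = mex{0,3,2,3,2} = 1
G(15) = mex{1,0,3,4,3} = 2
G(16) = mex{2,1,0,0,4} = 3
G(17) = mex{3,2,1,1,0} = 4
G(18) = mex{4,3,2,2,1} = 0
G(19) = mex{0,4,3,3,2} = 1
G(20) = mex{1,0,4,0,3} = 2
G(21) = mex{2,1,0,1,0} = 3
G(22) = mex{3,2,1,2,1} = 0
G(23) = mex{0,3,2,3,2} = 1
G(24) = mex{1,0,3,4,3} = 2
G(25) = mex{2,1,0,0,4} = 3
G_B(25) = 3.
Pile C, S = {3, 5, 6, 7, 9}:
G(0) = 0
G(1) = mex{} = 0
G(2) = mex{} = 0
G(3) = mex{0} = 1
G(4) = mex{0} = 1
G(5) = mex{0,0} = 1
G(6) = mex{1,0,0} = 2
G(7) = mex{1,0,0,0} = 2
G(8) = mex{1,1,0,0} = 2
G(9) = mex{2,1,1,0,0} = 3
G(10) = mex{2,1,1,1,0} = 3
G(11) = mex{2,2,1,1,0} = 3
G(12) = mex{3,2,2,1,1} = 0
G(13) = mex{3,2,2,2,1} = 0
G(14) = mex{3,3,2,2,1} = 0
G(15) = mex{0,3,3,2,2} = 1
G(16) = mex{0,3,3,3,2} = 1
G(17) = mex{0,0,3,3,2} = 1
G(18) = mex{1,0,0,3,3} = 2
G(19) = mex{1,0,0,0,3} = 2
G(20) = mex{1,1,0,0,3} = 2
G(21) = mex{2,1,1,0,0} = 3
G(22) = mex{2,1,1,1,0} = 3
G(23) = mex{2,2,1,1,0} = 3
G(24) = mex{3,2,2,1,1} = 0
G(25) = mex{3,2,2,2,1} = 0
G_C(25) = 0.
Combined Grundy value = 2 ⊕ 3 ⊕ 0 = 1.
A winning move leaves total XOR = 0, i.e. changes one component's Grundy value g to g ⊕ X where X is the current total.
Pile A: need g' = 2⊕1 = 3. Options: 8−1→G=1, 8−2→G=0, 8−4→G=1, 8−5→G=0. Hits: 0.
Pile B: need g' = 3⊕1 = 2. Options: 25−1→G=2, 25−2→G=1, 25−3→G=0, 25−7→G=0, 25−8→G=4. Hits: 1.
Pile C: need g' = 0⊕1 = 1. Options: 25−3→G=3, 25−5→G=2, 25−6→G=2, 25−7→G=2, 25−9→G=1. Hits: 1.

2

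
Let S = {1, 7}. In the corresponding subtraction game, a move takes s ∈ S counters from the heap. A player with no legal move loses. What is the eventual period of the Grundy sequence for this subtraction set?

n :  0  1  2  3  4  5  6  7  8  9 10 11 12 13 14
G :  0  1  0  1  0  1  0  1  0  1  0  1  0  1  0
G(n+2) = G(n) holds for n = 0,…,6 (a full window of length max(S) = 7), so the sequence is purely periodic with period 2.

2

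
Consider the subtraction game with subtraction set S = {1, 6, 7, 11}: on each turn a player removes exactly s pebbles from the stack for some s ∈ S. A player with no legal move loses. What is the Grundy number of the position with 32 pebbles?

G(0) = 0
G(1) = mex{0} = 1
G(2) = mex{1} = 0
G(3) = mex{0} = 1
G(4) = mex{1} = 0
G(5) = mex{0} = 1
G(6) = mex{1,0} = 2
G(7) = mex{2,1,0} = 3
G(8) = mex{3,0,1} = 2
G(9) = mex{2,1,0} = 3
G(10) = mex{3,0,1} = 2
G(11) = mex{2,1,0,0} = 3
G(12) = mex{3,2,1,1} = 0
G(13) = mex{0,3,2,0} = 1
G(14) = mex{1,2,3,1} = 0
G(15) = mex{0,3,2,0} = 1
G(16) = mex{1,2,3,1} = 0
G(17) = mex{0,3,2,2} = 1
G(18) = mex{1,0,3,3} = 2
G(19) = mex{2,1,0,2} = 3
G(20) = mex{3,0,1,3} = 2
G(21) = mex{2,1,0,2} = 3
G(22) = mex{3,0,1,3} = 2
G(23) = mex{2,1,0,0} = 3
G(24) = mex{3,2,1,1} = 0
G(25) = mex{0,3,2,0} = 1
G(26) = mex{1,2,3,1} = 0
G(27) = mex{0,3,2,0} = 1
G(28) = mex{1,2,3,1} = 0
G(29) = mex{0,3,2,2} = 1
G(30) = mex{1,0,3,3} = 2
G(31) = mex{2,1,0,2} = 3
G(32) = mex{3,0,1,3} = 2

2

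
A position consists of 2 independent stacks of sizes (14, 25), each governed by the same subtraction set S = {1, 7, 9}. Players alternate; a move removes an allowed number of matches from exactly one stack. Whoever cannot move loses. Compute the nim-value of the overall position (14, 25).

1

All stacks use S = {1, 7, 9}:
n :  0  1  2  3  4  5  6  7  8  9 10 11 12 13 14 15 16 17 18 19 20 21 22 23 24 25
G :  0  1  0  1  0  1  0  1  0  1  0  1  0  1  0  1  0  1  0  1  0  1  0  1  0  1
Stack A: G(14) = 0.
Stack B: G(25) = 1.
Combined Grundy value = 0 ⊕ 1 = 1.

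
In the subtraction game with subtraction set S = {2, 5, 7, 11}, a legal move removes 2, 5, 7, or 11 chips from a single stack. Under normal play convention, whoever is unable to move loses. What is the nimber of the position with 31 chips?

n :  0  1  2  3  4  5  6  7  8  9 10 11 12 13 14 15 16 17 18 19 20 21 22 23 24 25 26 27 28 29 30 31
G :  0  0  1  1  0  2  1  3  2  2  0  3  1  0  0  1  1  2  2  3  3  2  0  0  1  1  0  2  1  3  2  2

2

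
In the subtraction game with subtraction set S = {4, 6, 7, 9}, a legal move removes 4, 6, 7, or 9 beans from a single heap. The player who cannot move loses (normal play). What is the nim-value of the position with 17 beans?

G(0) = 0
G(1) = mex{} = 0
G(2) = mex{} = 0
G(3) = mex{} = 0
G(4) = mex{0} = 1
G(5) = mex{0} = 1
G(6) = mex{0,0} = 1
G(7) = mex{0,0,0} = 1
G(8) = mex{1,0,0} = 2
G(9) = mex{1,0,0,0} = 2
G(10) = mex{1,1,0,0} = 2
G(11) = mex{1,1,1,0} = 2
G(12) = mex{2,1,1,0} = 3
G(13) = mex{2,1,1,1} = 0
G(14) = mex{2,2,1,1} = 0
G(15) = mex{2,2,2,1} = 0
G(16) = mex{3,2,2,1} = 0
G(17) = mex{0,2,2,2} = 1

1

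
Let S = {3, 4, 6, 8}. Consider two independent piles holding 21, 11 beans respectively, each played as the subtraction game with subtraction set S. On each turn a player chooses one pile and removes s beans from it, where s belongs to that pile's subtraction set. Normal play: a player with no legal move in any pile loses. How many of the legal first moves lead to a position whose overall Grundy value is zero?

1

All piles use S = {3, 4, 6, 8}:
n :  0  1  2  3  4  5  6  7  8  9 10 11 12 13 14 15 16 17 18 19 20 21
G :  0  0  0  1  1  1  2  2  2  3  3  0  0  0  1  1  1  2  2  2  3  3
Pile A: G(21) = 3.
Pile B: G(11) = 0.
Combined Grundy value = 3 ⊕ 0 = 3.
A winning move leaves total XOR = 0, i.e. changes one component's Grundy value g to g ⊕ X where X is the current total.
Pile A: need g' = 3⊕3 = 0. Options: 21−3→G=2, 21−4→G=2, 21−6→G=1, 21−8→G=0. Hits: 1.
Pile B: need g' = 0⊕3 = 3. Options: 11−3→G=2, 11−4→G=2, 11−6→G=1, 11−8→G=1. Hits: 0.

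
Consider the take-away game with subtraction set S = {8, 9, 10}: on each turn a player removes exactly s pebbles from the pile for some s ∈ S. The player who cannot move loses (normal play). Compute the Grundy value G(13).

G(0) = 0
G(1) = mex{} = 0
G(2) = mex{} = 0
G(3) = mex{} = 0
G(4) = mex{} = 0
G(5) = mex{} = 0
G(6) = mex{} = 0
G(7) = mex{} = 0
G(8) = mex{0} = 1
G(9) = mex{0,0} = 1
G(10) = mex{0,0,0} = 1
G(11) = mex{0,0,0} = 1
G(12) = mex{0,0,0} = 1
G(13) = mex{0,0,0} = 1

1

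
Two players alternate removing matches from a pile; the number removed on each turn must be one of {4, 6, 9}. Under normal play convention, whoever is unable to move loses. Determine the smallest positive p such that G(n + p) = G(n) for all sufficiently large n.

13

G(0) = 0
G(1) = mex{} = 0
G(2) = mex{} = 0
G(3) = mex{} = 0
G(4) = mex{0} = 1
G(5) = mex{0} = 1
G(6) = mex{0,0} = 1
G(7) = mex{0,0} = 1
G(8) = mex{1,0} = 2
G(9) = mex{1,0,0} = 2
G(10) = mex{1,1,0} = 2
G(11) = mex{1,1,0} = 2
G(12) = mex{2,1,0} = 3
G(13) = mex{2,1,1} = 0
G(14) = mex{2,2,1} = 0
G(15) = mex{2,2,1} = 0
G(16) = mex{3,2,1} = 0
G(17) = mex{0,2,2} = 1
G(18) = mex{0,3,2} = 1
G(19) = mex{0,0,2} = 1
G(20) = mex{0,0,2} = 1
G(21) = mex{1,0,3} = 2
G(22) = mex{1,0,0} = 2
G(23) = mex{1,1,0} = 2
G(24) = mex{1,1,0} = 2
G(25) = mex{2,1,0} = 3
G(26) = mex{2,1,1} = 0
G(27) = mex{2,2,1} = 0
G(n+13) = G(n) holds for n = 0,…,8 (a full window of length max(S) = 9), so the sequence is purely periodic with period 13.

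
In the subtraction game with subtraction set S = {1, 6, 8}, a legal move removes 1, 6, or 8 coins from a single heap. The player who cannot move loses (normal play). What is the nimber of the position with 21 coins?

G(0) = 0
G(1) = mex{0} = 1
G(2) = mex{1} = 0
G(3) = mex{0} = 1
G(4) = mex{1} = 0
G(5) = mex{0} = 1
G(6) = mex{1,0} = 2
G(7) = mex{2,1} = 0
G(8) = mex{0,0,0} = 1
G(9) = mex{1,1,1} = 0
G(10) = mex{0,0,0} = 1
G(11) = mex{1,1,1} = 0
G(12) = mex{0,2,0} = 1
G(13) = mex{1,0,1} = 2
G(14) = mex{2,1,2} = 0
G(15) = mex{0,0,0} = 1
G(16) = mex{1,1,1} = 0
G(17) = mex{0,0,0} = 1
G(18) = mex{1,1,1} = 0
G(19) = mex{0,2,0} = 1
G(20) = mex{1,0,1} = 2
G(21) = mex{2,1,2} = 0

0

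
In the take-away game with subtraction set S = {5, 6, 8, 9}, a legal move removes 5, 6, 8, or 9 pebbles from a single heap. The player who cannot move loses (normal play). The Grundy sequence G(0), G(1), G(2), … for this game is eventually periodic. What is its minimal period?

G(0) = 0
G(1) = mex{} = 0
G(2) = mex{} = 0
G(3) = mex{} = 0
G(4) = mex{} = 0
G(5) = mex{0} = 1
G(6) = mex{0,0} = 1
G(7) = mex{0,0} = 1
G(8) = mex{0,0,0} = 1
G(9) = mex{0,0,0,0} = 1
G(10) = mex{1,0,0,0} = 2
G(11) = mex{1,1,0,0} = 2
G(12) = mex{1,1,0,0} = 2
G(13) = mex{1,1,1,0} = 2
G(14) = mex{1,1,1,1} = 0
G(15) = mex{2,1,1,1} = 0
G(16) = mex{2,2,1,1} = 0
G(17) = mex{2,2,1,1} = 0
G(18) = mex{2,2,2,1} = 0
G(19) = mex{0,2,2,2} = 1
G(20) = mex{0,0,2,2} = 1
G(21) = mex{0,0,2,2} = 1
G(22) = mex{0,0,0,2} = 1
G(23) = mex{0,0,0,0} = 1
G(24) = mex{1,0,0,0} = 2
G(25) = mex{1,1,0,0} = 2
G(26) = mex{1,1,0,0} = 2
G(27) = mex{1,1,1,0} = 2
G(28) = mex{1,1,1,1} = 0
G(29) = mex{2,1,1,1} = 0
G(n+14) = G(n) holds for n = 0,…,8 (a full window of length max(S) = 9), so the sequence is purely periodic with period 14.

14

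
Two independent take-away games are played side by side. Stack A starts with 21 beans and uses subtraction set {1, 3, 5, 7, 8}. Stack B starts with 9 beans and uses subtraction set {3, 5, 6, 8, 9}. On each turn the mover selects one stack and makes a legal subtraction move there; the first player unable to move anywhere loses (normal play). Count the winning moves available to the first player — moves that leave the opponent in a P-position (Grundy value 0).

3

Stack A, S = {1, 3, 5, 7, 8}:
G(0) = 0
G(1) = mex{0} = 1
G(2) = mex{1} = 0
G(3) = mex{0,0} = 1
G(4) = mex{1,1} = 0
G(5) = mex{0,0,0} = 1
G(6) = mex{1,1,1} = 0
G(7) = mex{0,0,0,0} = 1
G(8) = mex{1,1,1,1,0} = 2
G(9) = mex{2,0,0,0,1} = 3
G(10) = mex{3,1,1,1,0} = 2
G(11) = mex{2,2,0,0,1} = 3
G(12) = mex{3,3,1,1,0} = 2
G(13) = mex{2,2,2,0,1} = 3
G(14) = mex{3,3,3,1,0} = 2
G(15) = mex{2,2,2,2,1} = 0
G(16) = mex{0,3,3,3,2} = 1
G(17) = mex{1,2,2,2,3} = 0
G(18) = mex{0,0,3,3,2} = 1
G(19) = mex{1,1,2,2,3} = 0
G(20) = mex{0,0,0,3,2} = 1
G(21) = mex{1,1,1,2,3} = 0
G_A(21) = 0.
Stack B, S = {3, 5, 6, 8, 9}:
n : 0 1 2 3 4 5 6 7 8 9
G : 0 0 0 1 1 1 2 2 2 3
G_B(9) = 3.
Combined Grundy value = 0 ⊕ 3 = 3.
A winning move leaves total XOR = 0, i.e. changes one component's Grundy value g to g ⊕ X where X is the current total.
Stack A: need g' = 0⊕3 = 3. Options: 21−1→G=1, 21−3→G=1, 21−5→G=1, 21−7→G=2, 21−8→G=3. Hits: 1.
Stack B: need g' = 3⊕3 = 0. Options: 9−3→G=2, 9−5→G=1, 9−6→G=1, 9−8→G=0, 9−9→G=0. Hits: 2.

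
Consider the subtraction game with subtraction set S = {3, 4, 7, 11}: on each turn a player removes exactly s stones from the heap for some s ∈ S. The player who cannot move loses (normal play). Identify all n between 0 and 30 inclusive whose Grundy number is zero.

0, 1, 2, 10, 15, 16, 24, 25, 30

n :  0  1  2  3  4  5  6  7  8  9 10 11 12 13 14 15 16 17 18 19 20 21 22 23 24 25 26 27 28 29 30
G :  0  0  0  1  1  1  2  2  2  3  0  3  4  1  4  0  0  3  1  1  2  2  2  3  0  0  4  1  1  3  0
P-positions are exactly the n with G(n) = 0.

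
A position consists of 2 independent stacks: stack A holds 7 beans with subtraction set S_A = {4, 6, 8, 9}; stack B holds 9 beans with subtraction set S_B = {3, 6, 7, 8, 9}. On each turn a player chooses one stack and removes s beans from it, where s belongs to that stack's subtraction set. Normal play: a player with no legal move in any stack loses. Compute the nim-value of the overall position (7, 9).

Stack A, S = {4, 6, 8, 9}:
G(0) = 0
G(1) = mex{} = 0
G(2) = mex{} = 0
G(3) = mex{} = 0
G(4) = mex{0} = 1
G(5) = mex{0} = 1
G(6) = mex{0,0} = 1
G(7) = mex{0,0} = 1
G_A(7) = 1.
Stack B, S = {3, 6, 7, 8, 9}:
n : 0 1 2 3 4 5 6 7 8 9
G : 0 0 0 1 1 1 2 2 2 3
G_B(9) = 3.
Combined Grundy value = 1 ⊕ 3 = 2.

2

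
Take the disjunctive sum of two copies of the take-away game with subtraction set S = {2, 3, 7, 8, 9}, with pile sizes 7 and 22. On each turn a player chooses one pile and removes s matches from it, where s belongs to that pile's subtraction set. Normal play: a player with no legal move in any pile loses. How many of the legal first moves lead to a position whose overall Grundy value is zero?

4

All piles use S = {2, 3, 7, 8, 9}:
n :  0  1  2  3  4  5  6  7  8  9 10 11 12 13 14 15 16 17 18 19 20 21 22
G :  0  0  1  1  2  0  0  1  1  2  2  0  3  1  2  2  0  0  1  1  2  0  0
Pile A: G(7) = 1.
Pile B: G(22) = 0.
Combined Grundy value = 1 ⊕ 0 = 1.
A winning move leaves total XOR = 0, i.e. changes one component's Grundy value g to g ⊕ X where X is the current total.
Pile A: need g' = 1⊕1 = 0. Options: 7−2→G=0, 7−3→G=2, 7−7→G=0. Hits: 2.
Pile B: need g' = 0⊕1 = 1. Options: 22−2→G=2, 22−3→G=1, 22−7→G=2, 22−8→G=2, 22−9→G=1. Hits: 2.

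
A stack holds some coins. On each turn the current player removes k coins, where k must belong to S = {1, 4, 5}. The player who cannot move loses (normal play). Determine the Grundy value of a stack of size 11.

n :  0  1  2  3  4  5  6  7  8  9 10 11
G :  0  1  0  1  2  3  2  3  0  1  0  1

1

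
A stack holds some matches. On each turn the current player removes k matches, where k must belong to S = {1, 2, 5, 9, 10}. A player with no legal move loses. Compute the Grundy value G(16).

n :  0  1  2  3  4  5  6  7  8  9 10 11 12 13 14 15 16
G :  0  1  2  0  1  2  0  1  2  3  4  5  3  4  0  1  2

2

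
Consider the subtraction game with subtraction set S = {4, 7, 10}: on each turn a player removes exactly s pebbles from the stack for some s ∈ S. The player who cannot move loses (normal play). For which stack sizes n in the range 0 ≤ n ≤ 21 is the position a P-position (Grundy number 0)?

0, 1, 2, 3, 14, 15, 16, 17

n :  0  1  2  3  4  5  6  7  8  9 10 11 12 13 14 15 16 17 18 19 20 21
G :  0  0  0  0  1  1  1  1  2  2  2  2  3  3  0  0  0  0  1  1  1  1
P-positions are exactly the n with G(n) = 0.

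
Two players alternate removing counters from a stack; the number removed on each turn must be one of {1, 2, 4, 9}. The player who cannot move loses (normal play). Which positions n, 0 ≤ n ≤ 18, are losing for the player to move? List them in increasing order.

G(0) = 0
G(1) = mex{0} = 1
G(2) = mex{1,0} = 2
G(3) = mex{2,1} = 0
G(4) = mex{0,2,0} = 1
G(5) = mex{1,0,1} = 2
G(6) = mex{2,1,2} = 0
G(7) = mex{0,2,0} = 1
G(8) = mex{1,0,1} = 2
G(9) = mex{2,1,2,0} = 3
G(10) = mex{3,2,0,1} = 4
G(11) = mex{4,3,1,2} = 0
G(12) = mex{0,4,2,0} = 1
G(13) = mex{1,0,3,1} = 2
G(14) = mex{2,1,4,2} = 0
G(15) = mex{0,2,0,0} = 1
G(16) = mex{1,0,1,1} = 2
G(17) = mex{2,1,2,2} = 0
G(18) = mex{0,2,0,3} = 1
P-positions are exactly the n with G(n) = 0.

0, 3, 6, 11, 14, 17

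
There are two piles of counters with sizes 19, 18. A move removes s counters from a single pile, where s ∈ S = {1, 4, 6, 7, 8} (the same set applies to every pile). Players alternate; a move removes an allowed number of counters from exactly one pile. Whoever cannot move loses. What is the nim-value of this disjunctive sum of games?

All piles use S = {1, 4, 6, 7, 8}:
G(0) = 0
G(1) = mex{0} = 1
G(2) = mex{1} = 0
G(3) = mex{0} = 1
G(4) = mex{1,0} = 2
G(5) = mex{2,1} = 0
G(6) = mex{0,0,0} = 1
G(7) = mex{1,1,1,0} = 2
G(8) = mex{2,2,0,1,0} = 3
G(9) = mex{3,0,1,0,1} = 2
G(10) = mex{2,1,2,1,0} = 3
G(11) = mex{3,2,0,2,1} = 4
G(12) = mex{4,3,1,0,2} = 5
G(13) = mex{5,2,2,1,0} = 3
G(14) = mex{3,3,3,2,1} = 0
G(15) = mex{0,4,2,3,2} = 1
G(16) = mex{1,5,3,2,3} = 0
G(17) = mex{0,3,4,3,2} = 1
G(18) = mex{1,0,5,4,3} = 2
G(19) = mex{2,1,3,5,4} = 0
Pile A: G(19) = 0.
Pile B: G(18) = 2.
Combined Grundy value = 0 ⊕ 2 = 2.

2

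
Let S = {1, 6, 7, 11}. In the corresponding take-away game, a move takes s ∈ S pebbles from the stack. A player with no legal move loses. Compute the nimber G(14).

0

n :  0  1  2  3  4  5  6  7  8  9 10 11 12 13 14
G :  0  1  0  1  0  1  2  3  2  3  2  3  0  1  0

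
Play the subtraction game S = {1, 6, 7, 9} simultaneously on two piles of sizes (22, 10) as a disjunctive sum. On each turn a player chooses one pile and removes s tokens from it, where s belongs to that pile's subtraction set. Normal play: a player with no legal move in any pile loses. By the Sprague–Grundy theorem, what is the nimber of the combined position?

All piles use S = {1, 6, 7, 9}:
n :  0  1  2  3  4  5  6  7  8  9 10 11 12 13 14 15 16 17 18 19 20 21 22
G :  0  1  0  1  0  1  2  3  2  3  2  3  0  1  0  1  0  1  2  3  2  3  2
Pile A: G(22) = 2.
Pile B: G(10) = 2.
Combined Grundy value = 2 ⊕ 2 = 0.

0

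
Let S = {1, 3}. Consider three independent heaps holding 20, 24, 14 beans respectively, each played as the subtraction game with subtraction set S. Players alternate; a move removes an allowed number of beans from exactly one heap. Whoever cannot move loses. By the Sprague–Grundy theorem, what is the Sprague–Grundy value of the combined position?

0

All heaps use S = {1, 3}:
G(0) = 0
G(1) = mex{0} = 1
G(2) = mex{1} = 0
G(3) = mex{0,0} = 1
G(4) = mex{1,1} = 0
G(5) = mex{0,0} = 1
G(6) = mex{1,1} = 0
G(7) = mex{0,0} = 1
G(8) = mex{1,1} = 0
G(9) = mex{0,0} = 1
G(10) = mex{1,1} = 0
G(11) = mex{0,0} = 1
G(12) = mex{1,1} = 0
G(13) = mex{0,0} = 1
G(14) = mex{1,1} = 0
G(15) = mex{0,0} = 1
G(16) = mex{1,1} = 0
G(17) = mex{0,0} = 1
G(18) = mex{1,1} = 0
G(19) = mex{0,0} = 1
G(20) = mex{1,1} = 0
G(21) = mex{0,0} = 1
G(22) = mex{1,1} = 0
G(23) = mex{0,0} = 1
G(24) = mex{1,1} = 0
Heap A: G(20) = 0.
Heap B: G(24) = 0.
Heap C: G(14) = 0.
Combined Grundy value = 0 ⊕ 0 ⊕ 0 = 0.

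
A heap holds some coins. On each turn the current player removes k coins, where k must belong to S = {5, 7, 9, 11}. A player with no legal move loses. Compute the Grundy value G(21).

G(0) = 0
G(1) = mex{} = 0
G(2) = mex{} = 0
G(3) = mex{} = 0
G(4) = mex{} = 0
G(5) = mex{0} = 1
G(6) = mex{0} = 1
G(7) = mex{0,0} = 1
G(8) = mex{0,0} = 1
G(9) = mex{0,0,0} = 1
G(10) = mex{1,0,0} = 2
G(11) = mex{1,0,0,0} = 2
G(12) = mex{1,1,0,0} = 2
G(13) = mex{1,1,0,0} = 2
G(14) = mex{1,1,1,0} = 2
G(15) = mex{2,1,1,0} = 3
G(16) = mex{2,1,1,1} = 0
G(17) = mex{2,2,1,1} = 0
G(18) = mex{2,2,1,1} = 0
G(19) = mex{2,2,2,1} = 0
G(20) = mex{3,2,2,1} = 0
G(21) = mex{0,2,2,2} = 1

1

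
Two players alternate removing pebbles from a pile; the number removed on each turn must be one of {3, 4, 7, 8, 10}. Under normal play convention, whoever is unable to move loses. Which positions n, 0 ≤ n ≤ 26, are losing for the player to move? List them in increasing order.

n :  0  1  2  3  4  5  6  7  8  9 10 11 12 13 14 15 16 17 18 19 20 21 22 23 24 25 26
G :  0  0  0  1  1  1  2  2  2  3  3  3  4  0  0  0  1  1  1  2  2  2  3  3  3  4  0
P-positions are exactly the n with G(n) = 0.

0, 1, 2, 13, 14, 15, 26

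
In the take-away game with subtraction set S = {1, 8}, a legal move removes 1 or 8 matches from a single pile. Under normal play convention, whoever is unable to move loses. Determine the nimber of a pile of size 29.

0

n :  0  1  2  3  4  5  6  7  8  9 10 11 12 13 14 15 16 17 18 19 20 21 22 23 24 25 26 27 28 29
G :  0  1  0  1  0  1  0  1  2  0  1  0  1  0  1  0  1  2  0  1  0  1  0  1  0  1  2  0  1  0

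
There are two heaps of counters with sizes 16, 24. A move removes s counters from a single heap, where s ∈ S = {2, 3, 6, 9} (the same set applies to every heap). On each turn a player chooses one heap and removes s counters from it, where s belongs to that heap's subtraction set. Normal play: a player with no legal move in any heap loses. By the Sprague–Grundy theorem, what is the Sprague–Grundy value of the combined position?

2

All heaps use S = {2, 3, 6, 9}:
G(0) = 0
G(1) = mex{} = 0
G(2) = mex{0} = 1
G(3) = mex{0,0} = 1
G(4) = mex{1,0} = 2
G(5) = mex{1,1} = 0
G(6) = mex{2,1,0} = 3
G(7) = mex{0,2,0} = 1
G(8) = mex{3,0,1} = 2
G(9) = mex{1,3,1,0} = 2
G(10) = mex{2,1,2,0} = 3
G(11) = mex{2,2,0,1} = 3
G(12) = mex{3,2,3,1} = 0
G(13) = mex{3,3,1,2} = 0
G(14) = mex{0,3,2,0} = 1
G(15) = mex{0,0,2,3} = 1
G(16) = mex{1,0,3,1} = 2
G(17) = mex{1,1,3,2} = 0
G(18) = mex{2,1,0,2} = 3
G(19) = mex{0,2,0,3} = 1
G(20) = mex{3,0,1,3} = 2
G(21) = mex{1,3,1,0} = 2
G(22) = mex{2,1,2,0} = 3
G(23) = mex{2,2,0,1} = 3
G(24) = mex{3,2,3,1} = 0
Heap A: G(16) = 2.
Heap B: G(24) = 0.
Combined Grundy value = 2 ⊕ 0 = 2.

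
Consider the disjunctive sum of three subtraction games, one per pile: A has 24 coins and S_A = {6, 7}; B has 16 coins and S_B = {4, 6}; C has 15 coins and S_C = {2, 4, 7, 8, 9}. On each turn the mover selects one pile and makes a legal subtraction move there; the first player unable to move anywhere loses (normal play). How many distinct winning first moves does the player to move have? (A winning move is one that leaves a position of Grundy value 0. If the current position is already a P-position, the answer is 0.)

Pile A, S = {6, 7}:
G(0) = 0
G(1) = mex{} = 0
G(2) = mex{} = 0
G(3) = mex{} = 0
G(4) = mex{} = 0
G(5) = mex{} = 0
G(6) = mex{0} = 1
G(7) = mex{0,0} = 1
G(8) = mex{0,0} = 1
G(9) = mex{0,0} = 1
G(10) = mex{0,0} = 1
G(11) = mex{0,0} = 1
G(12) = mex{1,0} = 2
G(13) = mex{1,1} = 0
G(14) = mex{1,1} = 0
G(15) = mex{1,1} = 0
G(16) = mex{1,1} = 0
G(17) = mex{1,1} = 0
G(18) = mex{2,1} = 0
G(19) = mex{0,2} = 1
G(20) = mex{0,0} = 1
G(21) = mex{0,0} = 1
G(22) = mex{0,0} = 1
G(23) = mex{0,0} = 1
G(24) = mex{0,0} = 1
G_A(24) = 1.
Pile B, S = {4, 6}:
G(0) = 0
G(1) = mex{} = 0
G(2) = mex{} = 0
G(3) = mex{} = 0
G(4) = mex{0} = 1
G(5) = mex{0} = 1
G(6) = mex{0,0} = 1
G(7) = mex{0,0} = 1
G(8) = mex{1,0} = 2
G(9) = mex{1,0} = 2
G(10) = mex{1,1} = 0
G(11) = mex{1,1} = 0
G(12) = mex{2,1} = 0
G(13) = mex{2,1} = 0
G(14) = mex{0,2} = 1
G(15) = mex{0,2} = 1
G(16) = mex{0,0} = 1
G_B(16) = 1.
Pile C, S = {2, 4, 7, 8, 9}:
n :  0  1  2  3  4  5  6  7  8  9 10 11 12 13 14 15
G :  0  0  1  1  2  2  0  3  1  4  2  0  0  1  1  2
G_C(15) = 2.
Combined Grundy value = 1 ⊕ 1 ⊕ 2 = 2.
A winning move leaves total XOR = 0, i.e. changes one component's Grundy value g to g ⊕ X where X is the current total.
Pile A: need g' = 1⊕2 = 3. Options: 24−6→G=0, 24−7→G=0. Hits: 0.
Pile B: need g' = 1⊕2 = 3. Options: 16−4→G=0, 16−6→G=0. Hits: 0.
Pile C: need g' = 2⊕2 = 0. Options: 15−2→G=1, 15−4→G=0, 15−7→G=1, 15−8→G=3, 15−9→G=0. Hits: 2.

2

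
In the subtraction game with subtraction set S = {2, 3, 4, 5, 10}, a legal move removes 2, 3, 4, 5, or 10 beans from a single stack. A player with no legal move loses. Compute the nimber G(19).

G(0) = 0
G(1) = mex{} = 0
G(2) = mex{0} = 1
G(3) = mex{0,0} = 1
G(4) = mex{1,0,0} = 2
G(5) = mex{1,1,0,0} = 2
G(6) = mex{2,1,1,0} = 3
G(7) = mex{2,2,1,1} = 0
G(8) = mex{3,2,2,1} = 0
G(9) = mex{0,3,2,2} = 1
G(10) = mex{0,0,3,2,0} = 1
G(11) = mex{1,0,0,3,0} = 2
G(12) = mex{1,1,0,0,1} = 2
G(13) = mex{2,1,1,0,1} = 3
G(14) = mex{2,2,1,1,2} = 0
G(15) = mex{3,2,2,1,2} = 0
G(16) = mex{0,3,2,2,3} = 1
G(17) = mex{0,0,3,2,0} = 1
G(18) = mex{1,0,0,3,0} = 2
G(19) = mex{1,1,0,0,1} = 2

2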